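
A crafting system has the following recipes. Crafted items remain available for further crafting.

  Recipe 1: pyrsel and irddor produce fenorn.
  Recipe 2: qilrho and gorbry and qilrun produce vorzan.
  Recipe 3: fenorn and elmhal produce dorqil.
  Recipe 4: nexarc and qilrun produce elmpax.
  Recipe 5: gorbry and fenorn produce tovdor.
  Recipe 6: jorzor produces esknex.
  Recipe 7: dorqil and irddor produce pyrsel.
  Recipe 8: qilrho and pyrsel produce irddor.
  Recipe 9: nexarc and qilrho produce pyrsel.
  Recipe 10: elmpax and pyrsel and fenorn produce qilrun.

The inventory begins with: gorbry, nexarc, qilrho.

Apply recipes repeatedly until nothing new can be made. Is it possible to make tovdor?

Yes

nexarc and qilrho → pyrsel (Recipe 9).
Using Recipe 8, qilrho and pyrsel make irddor.
pyrsel and irddor → fenorn (Recipe 1).
gorbry and fenorn → tovdor (Recipe 5).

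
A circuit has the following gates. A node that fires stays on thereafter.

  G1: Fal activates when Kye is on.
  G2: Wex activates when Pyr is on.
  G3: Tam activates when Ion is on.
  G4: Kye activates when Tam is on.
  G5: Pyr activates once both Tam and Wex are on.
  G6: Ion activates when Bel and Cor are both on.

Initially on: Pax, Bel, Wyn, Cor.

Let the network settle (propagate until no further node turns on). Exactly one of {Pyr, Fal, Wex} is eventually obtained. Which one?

Bel and Cor are on, so Ion activates (G6).
G3: Ion on → Tam on.
Tam is on, so Kye activates (G4).
G1: Kye on → Fal on.
Wex would need Pyr (G2), but Pyr never turns on. Pyr would need Tam and Wex (G5), but Wex never turns on.

Fal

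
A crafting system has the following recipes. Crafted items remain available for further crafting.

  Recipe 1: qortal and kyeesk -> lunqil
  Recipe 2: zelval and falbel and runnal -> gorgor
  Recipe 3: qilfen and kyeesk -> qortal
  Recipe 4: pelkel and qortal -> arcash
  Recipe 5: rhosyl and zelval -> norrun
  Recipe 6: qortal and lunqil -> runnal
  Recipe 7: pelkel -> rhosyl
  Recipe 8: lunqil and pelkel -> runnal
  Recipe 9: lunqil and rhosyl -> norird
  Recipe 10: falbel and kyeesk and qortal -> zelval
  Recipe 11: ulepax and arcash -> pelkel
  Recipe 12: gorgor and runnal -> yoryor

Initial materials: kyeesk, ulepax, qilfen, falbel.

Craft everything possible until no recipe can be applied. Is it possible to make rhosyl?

No

rhosyl would need pelkel (Recipe 7), but pelkel is never obtained.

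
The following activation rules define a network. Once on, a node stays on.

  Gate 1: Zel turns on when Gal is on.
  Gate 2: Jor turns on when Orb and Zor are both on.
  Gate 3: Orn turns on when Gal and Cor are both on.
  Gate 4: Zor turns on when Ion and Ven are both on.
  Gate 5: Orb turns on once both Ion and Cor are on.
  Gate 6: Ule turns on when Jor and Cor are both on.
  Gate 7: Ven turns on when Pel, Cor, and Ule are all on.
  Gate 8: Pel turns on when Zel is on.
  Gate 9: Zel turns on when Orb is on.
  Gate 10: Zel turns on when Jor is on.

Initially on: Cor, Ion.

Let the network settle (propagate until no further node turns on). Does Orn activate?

No

Orn would need Gal and Cor (Gate 3), but Gal never turns on.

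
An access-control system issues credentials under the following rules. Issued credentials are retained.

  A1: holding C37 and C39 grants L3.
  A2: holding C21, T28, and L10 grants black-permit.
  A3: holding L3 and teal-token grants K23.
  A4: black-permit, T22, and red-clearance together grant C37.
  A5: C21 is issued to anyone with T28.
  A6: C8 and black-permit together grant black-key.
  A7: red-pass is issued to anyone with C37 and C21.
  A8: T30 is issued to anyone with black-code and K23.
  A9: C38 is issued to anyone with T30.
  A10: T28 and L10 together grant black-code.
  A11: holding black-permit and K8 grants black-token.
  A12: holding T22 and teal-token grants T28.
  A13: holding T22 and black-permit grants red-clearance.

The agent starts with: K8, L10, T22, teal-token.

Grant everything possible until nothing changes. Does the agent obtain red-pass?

Holding T22 and teal-token grants T28 (A12).
Holding T28 grants C21 (A5).
Holding C21, T28, and L10 grants black-permit (A2).
Holding T22 and black-permit grants red-clearance (A13).
Holding black-permit, T22, and red-clearance grants C37 (A4).
Holding C37 and C21 grants red-pass (A7).

Yes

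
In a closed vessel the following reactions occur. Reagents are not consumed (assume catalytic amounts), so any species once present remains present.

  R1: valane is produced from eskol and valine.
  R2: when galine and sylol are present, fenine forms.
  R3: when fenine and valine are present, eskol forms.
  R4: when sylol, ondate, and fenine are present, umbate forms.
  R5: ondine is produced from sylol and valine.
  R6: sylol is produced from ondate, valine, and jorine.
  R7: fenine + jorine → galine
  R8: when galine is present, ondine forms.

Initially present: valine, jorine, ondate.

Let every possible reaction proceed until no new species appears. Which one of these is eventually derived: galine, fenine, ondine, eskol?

ondine

ondate, valine, and jorine present → sylol forms (R6).
sylol and valine present → ondine forms (R5).
galine would need fenine and jorine (R7), but fenine never forms. fenine would need galine and sylol (R2), but galine never forms. eskol would need fenine and valine (R3), but fenine never forms.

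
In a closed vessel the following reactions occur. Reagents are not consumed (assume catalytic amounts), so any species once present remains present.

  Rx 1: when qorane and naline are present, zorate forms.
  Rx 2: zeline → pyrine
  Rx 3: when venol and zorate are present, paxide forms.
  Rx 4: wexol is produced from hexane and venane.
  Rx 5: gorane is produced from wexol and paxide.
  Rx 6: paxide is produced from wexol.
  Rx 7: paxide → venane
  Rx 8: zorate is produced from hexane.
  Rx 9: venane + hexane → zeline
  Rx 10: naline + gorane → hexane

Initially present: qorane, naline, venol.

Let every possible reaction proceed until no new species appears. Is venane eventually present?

qorane and naline present → zorate forms (Rx 1).
venol and zorate present → paxide forms (Rx 3).
paxide present → venane forms (Rx 7).

Yes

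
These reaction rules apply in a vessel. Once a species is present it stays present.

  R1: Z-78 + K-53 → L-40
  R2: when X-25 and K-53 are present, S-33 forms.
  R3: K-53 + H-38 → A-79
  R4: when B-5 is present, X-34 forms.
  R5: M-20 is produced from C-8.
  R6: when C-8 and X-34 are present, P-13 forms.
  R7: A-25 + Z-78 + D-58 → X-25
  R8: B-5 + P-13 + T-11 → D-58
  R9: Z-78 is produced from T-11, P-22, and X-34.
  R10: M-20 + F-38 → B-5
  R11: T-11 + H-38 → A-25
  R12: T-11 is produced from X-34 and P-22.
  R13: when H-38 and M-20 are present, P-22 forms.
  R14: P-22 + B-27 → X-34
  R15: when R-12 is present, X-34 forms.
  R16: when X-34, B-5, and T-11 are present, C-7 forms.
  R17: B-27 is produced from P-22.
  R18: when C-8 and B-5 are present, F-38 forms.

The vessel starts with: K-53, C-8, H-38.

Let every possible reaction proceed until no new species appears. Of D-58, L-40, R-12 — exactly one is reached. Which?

C-8 present → M-20 forms (R5).
H-38 and M-20 present → P-22 forms (R13).
P-22 present → B-27 forms (R17).
P-22 and B-27 present → X-34 forms (R14).
X-34 and P-22 present → T-11 forms (R12).
T-11, P-22, and X-34 present → Z-78 forms (R9).
Z-78 and K-53 present → L-40 forms (R1).
No rule produces R-12, and it is not given. D-58 would need B-5, P-13, and T-11 (R8), but B-5 never forms.

L-40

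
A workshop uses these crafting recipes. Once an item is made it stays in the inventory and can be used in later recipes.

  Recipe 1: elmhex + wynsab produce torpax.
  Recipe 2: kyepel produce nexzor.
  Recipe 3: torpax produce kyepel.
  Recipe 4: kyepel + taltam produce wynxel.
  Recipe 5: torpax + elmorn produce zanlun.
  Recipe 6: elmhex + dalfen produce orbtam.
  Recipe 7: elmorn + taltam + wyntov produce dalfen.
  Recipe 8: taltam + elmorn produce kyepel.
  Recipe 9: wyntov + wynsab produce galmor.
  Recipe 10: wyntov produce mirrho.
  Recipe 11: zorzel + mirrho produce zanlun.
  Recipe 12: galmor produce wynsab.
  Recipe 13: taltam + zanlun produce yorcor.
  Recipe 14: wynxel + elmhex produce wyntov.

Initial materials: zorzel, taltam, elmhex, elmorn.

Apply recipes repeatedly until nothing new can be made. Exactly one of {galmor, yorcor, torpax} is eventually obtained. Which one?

yorcor

taltam + elmorn → kyepel (Recipe 8).
kyepel + taltam → wynxel (Recipe 4).
Using Recipe 14, wynxel and elmhex make wyntov.
Using Recipe 10, wyntov makes mirrho.
zorzel + mirrho → zanlun (Recipe 11).
taltam + zanlun → yorcor (Recipe 13).
galmor would need wyntov and wynsab (Recipe 9), but wynsab is never obtained. torpax would need elmhex and wynsab (Recipe 1), but wynsab is never obtained.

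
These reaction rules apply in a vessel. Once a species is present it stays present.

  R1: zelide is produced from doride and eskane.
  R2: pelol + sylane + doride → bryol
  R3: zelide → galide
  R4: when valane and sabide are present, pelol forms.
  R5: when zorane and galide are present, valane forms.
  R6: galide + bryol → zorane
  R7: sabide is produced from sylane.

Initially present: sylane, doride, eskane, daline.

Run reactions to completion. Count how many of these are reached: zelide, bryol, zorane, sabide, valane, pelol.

doride and eskane present → zelide forms (R1).
sylane present → sabide forms (R7).
zelide: reached.
bryol would need pelol, sylane, and doride (R2), but pelol never forms.
zorane would need galide and bryol (R6), but bryol never forms.
sabide: reached.
valane would need zorane and galide (R5), but zorane never forms.
pelol would need valane and sabide (R4), but valane never forms.
Reached: zelide and sabide — 2 of the 6.

2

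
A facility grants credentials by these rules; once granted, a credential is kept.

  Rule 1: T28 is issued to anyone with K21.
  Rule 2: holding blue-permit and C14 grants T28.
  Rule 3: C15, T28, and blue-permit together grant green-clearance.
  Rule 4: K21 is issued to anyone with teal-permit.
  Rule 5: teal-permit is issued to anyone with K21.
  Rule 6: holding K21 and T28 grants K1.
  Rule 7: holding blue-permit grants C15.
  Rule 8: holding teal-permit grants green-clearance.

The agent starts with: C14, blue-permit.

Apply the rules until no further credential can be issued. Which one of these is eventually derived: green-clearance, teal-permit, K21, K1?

green-clearance

Holding blue-permit and C14 grants T28 (Rule 2).
Holding blue-permit grants C15 (Rule 7).
Holding C15, T28, and blue-permit grants green-clearance (Rule 3).
teal-permit would need K21 (Rule 5), but K21 is never granted. K21 would need teal-permit (Rule 4), but teal-permit is never granted. K1 would need K21 and T28 (Rule 6), but K21 is never granted.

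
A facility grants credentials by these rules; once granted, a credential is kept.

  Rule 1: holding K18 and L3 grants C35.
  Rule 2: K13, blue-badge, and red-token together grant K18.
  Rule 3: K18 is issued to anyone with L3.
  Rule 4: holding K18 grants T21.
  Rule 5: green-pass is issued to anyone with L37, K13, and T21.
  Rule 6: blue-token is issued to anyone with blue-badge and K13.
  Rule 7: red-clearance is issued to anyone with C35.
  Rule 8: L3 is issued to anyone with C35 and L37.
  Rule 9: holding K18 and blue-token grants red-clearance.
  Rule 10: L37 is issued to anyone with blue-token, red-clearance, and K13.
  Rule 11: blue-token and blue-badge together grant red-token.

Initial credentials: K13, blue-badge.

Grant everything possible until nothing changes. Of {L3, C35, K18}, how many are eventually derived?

Holding blue-badge and K13 grants blue-token (Rule 6).
Holding blue-token and blue-badge grants red-token (Rule 11).
Holding K13, blue-badge, and red-token grants K18 (Rule 2).
L3 would need C35 and L37 (Rule 8), but C35 is never granted.
C35 would need K18 and L3 (Rule 1), but L3 is never granted.
K18: reached.
Reached: K18 — 1 of the 3.

1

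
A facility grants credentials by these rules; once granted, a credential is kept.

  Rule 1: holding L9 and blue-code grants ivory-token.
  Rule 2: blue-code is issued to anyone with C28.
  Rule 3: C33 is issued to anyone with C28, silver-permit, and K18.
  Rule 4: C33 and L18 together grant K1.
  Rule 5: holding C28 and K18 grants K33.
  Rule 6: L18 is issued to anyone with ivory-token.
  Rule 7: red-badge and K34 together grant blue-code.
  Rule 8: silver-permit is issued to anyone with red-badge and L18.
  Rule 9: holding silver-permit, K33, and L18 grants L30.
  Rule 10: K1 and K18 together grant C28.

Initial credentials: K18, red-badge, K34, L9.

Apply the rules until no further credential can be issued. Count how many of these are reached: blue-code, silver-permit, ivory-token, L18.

4

Holding red-badge and K34 grants blue-code (Rule 7).
Holding L9 and blue-code grants ivory-token (Rule 1).
Holding ivory-token grants L18 (Rule 6).
Holding red-badge and L18 grants silver-permit (Rule 8).
blue-code: reached.
silver-permit: reached.
ivory-token: reached.
L18: reached.
All 4 are reached.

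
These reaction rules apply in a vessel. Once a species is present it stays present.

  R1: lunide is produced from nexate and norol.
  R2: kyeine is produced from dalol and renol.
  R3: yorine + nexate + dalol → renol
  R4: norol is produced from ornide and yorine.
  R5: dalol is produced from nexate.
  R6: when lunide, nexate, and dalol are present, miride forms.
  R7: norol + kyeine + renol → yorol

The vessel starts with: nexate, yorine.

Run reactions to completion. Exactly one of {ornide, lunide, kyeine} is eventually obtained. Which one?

nexate present → dalol forms (R5).
yorine, nexate, and dalol present → renol forms (R3).
dalol and renol present → kyeine forms (R2).
lunide would need nexate and norol (R1), but norol never forms. No rule produces ornide, and it is not given.

kyeine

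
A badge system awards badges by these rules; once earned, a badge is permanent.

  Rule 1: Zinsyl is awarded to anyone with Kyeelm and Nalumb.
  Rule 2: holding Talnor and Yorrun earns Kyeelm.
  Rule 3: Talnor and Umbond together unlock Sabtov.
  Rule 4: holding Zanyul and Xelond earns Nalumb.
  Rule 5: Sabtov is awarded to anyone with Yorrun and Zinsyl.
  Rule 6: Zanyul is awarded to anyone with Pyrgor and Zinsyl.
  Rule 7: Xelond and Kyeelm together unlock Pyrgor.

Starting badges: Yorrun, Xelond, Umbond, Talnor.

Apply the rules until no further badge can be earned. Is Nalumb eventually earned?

No

Nalumb would need Zanyul and Xelond (Rule 4), but Zanyul is never earned.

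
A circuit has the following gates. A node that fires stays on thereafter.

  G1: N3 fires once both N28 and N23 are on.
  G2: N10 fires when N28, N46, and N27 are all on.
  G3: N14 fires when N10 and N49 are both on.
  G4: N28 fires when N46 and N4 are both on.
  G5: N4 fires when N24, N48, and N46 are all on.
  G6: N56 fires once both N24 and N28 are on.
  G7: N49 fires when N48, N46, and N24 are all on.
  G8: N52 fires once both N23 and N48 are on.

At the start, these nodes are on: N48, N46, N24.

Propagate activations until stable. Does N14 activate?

N14 would need N10 and N49 (G3), but N10 never turns on.

No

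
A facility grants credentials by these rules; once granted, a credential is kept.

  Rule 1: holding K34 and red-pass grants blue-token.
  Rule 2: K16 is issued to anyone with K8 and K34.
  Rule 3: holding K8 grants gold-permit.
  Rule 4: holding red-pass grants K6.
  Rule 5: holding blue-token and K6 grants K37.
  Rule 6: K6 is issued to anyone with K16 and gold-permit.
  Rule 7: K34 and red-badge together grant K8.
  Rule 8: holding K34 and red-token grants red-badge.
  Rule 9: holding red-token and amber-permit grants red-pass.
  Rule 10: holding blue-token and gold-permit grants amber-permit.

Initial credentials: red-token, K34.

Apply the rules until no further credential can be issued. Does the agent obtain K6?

Yes

Holding K34 and red-token grants red-badge (Rule 8).
Holding K34 and red-badge grants K8 (Rule 7).
Holding K8 grants gold-permit (Rule 3).
Holding K8 and K34 grants K16 (Rule 2).
Holding K16 and gold-permit grants K6 (Rule 6).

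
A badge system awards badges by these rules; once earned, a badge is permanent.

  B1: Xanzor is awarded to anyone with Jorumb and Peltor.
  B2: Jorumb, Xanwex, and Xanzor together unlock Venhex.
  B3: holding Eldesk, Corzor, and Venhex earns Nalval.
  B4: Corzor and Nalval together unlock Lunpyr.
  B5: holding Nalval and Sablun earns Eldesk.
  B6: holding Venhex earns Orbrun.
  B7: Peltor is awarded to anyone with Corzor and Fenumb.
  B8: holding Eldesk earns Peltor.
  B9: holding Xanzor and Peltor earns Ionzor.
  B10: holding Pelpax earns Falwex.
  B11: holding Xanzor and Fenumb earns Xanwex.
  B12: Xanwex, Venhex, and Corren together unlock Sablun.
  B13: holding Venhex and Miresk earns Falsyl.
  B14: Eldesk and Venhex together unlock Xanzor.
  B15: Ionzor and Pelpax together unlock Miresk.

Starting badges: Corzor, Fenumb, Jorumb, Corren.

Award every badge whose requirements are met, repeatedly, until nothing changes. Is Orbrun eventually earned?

Yes

With Corzor and Fenumb, Peltor is earned (B7).
With Jorumb and Peltor, Xanzor is earned (B1).
With Xanzor and Fenumb, Xanwex is earned (B11).
With Jorumb, Xanwex, and Xanzor, Venhex is earned (B2).
With Venhex, Orbrun is earned (B6).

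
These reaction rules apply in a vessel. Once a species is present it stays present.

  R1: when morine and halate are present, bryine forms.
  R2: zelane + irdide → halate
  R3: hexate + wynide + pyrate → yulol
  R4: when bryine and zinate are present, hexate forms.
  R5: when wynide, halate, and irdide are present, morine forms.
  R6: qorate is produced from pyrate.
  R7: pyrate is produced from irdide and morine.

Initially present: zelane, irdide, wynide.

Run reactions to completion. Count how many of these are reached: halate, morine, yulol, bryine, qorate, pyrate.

zelane and irdide present → halate forms (R2).
wynide, halate, and irdide present → morine forms (R5).
morine and halate present → bryine forms (R1).
irdide and morine present → pyrate forms (R7).
pyrate present → qorate forms (R6).
halate: reached.
morine: reached.
yulol would need hexate, wynide, and pyrate (R3), but hexate never forms.
bryine: reached.
qorate: reached.
pyrate: reached.
Reached: halate, morine, bryine, qorate, and pyrate — 5 of the 6.

5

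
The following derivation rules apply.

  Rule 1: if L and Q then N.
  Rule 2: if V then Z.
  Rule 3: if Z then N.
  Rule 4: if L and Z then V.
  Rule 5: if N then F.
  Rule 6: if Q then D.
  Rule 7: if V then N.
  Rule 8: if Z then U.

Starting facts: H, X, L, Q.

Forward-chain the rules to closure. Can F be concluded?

L and Q hold, so N follows (Rule 1).
From N, Rule 5 gives F.

Yes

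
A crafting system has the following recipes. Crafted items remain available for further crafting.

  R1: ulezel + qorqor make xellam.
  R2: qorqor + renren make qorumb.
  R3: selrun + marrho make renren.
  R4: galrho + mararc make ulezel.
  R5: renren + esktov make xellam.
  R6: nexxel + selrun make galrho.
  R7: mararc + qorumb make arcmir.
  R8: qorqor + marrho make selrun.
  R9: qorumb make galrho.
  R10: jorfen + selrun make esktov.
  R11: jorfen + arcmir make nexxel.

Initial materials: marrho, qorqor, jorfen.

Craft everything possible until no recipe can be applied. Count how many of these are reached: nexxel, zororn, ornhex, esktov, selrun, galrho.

3

qorqor + marrho → selrun (R8).
Using R3, selrun and marrho make renren.
jorfen + selrun → esktov (R10).
qorqor + renren → qorumb (R2).
qorumb → galrho (R9).
nexxel would need jorfen and arcmir (R11), but arcmir is never obtained.
No rule produces zororn, and it is not given.
No rule produces ornhex, and it is not given.
esktov: reached.
selrun: reached.
galrho: reached.
Reached: esktov, selrun, and galrho — 3 of the 6.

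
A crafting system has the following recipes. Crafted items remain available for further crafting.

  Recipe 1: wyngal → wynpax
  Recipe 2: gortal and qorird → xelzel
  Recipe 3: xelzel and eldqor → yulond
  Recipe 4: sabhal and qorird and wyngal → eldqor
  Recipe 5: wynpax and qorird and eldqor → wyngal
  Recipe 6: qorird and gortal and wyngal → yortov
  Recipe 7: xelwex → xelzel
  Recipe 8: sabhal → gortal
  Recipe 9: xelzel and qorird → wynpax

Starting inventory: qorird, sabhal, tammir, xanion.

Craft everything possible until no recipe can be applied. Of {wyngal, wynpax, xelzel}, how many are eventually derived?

2

Using Recipe 8, sabhal makes gortal.
Using Recipe 2, gortal and qorird make xelzel.
xelzel and qorird → wynpax (Recipe 9).
wyngal would need wynpax, qorird, and eldqor (Recipe 5), but eldqor is never obtained.
wynpax: reached.
xelzel: reached.
Reached: wynpax and xelzel — 2 of the 3.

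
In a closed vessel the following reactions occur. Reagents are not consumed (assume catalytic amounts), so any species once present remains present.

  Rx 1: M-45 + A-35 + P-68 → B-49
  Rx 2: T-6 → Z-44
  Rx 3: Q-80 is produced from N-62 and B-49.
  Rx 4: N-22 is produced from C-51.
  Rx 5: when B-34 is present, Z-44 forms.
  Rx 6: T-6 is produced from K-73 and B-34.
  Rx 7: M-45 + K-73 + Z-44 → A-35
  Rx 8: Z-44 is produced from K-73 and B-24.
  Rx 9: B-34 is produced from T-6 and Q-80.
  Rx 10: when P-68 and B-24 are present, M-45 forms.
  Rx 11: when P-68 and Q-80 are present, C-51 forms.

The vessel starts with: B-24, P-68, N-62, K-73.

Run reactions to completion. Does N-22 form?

Yes

P-68 and B-24 present → M-45 forms (Rx 10).
K-73 and B-24 present → Z-44 forms (Rx 8).
M-45, K-73, and Z-44 present → A-35 forms (Rx 7).
M-45, A-35, and P-68 present → B-49 forms (Rx 1).
N-62 and B-49 present → Q-80 forms (Rx 3).
P-68 and Q-80 present → C-51 forms (Rx 11).
C-51 present → N-22 forms (Rx 4).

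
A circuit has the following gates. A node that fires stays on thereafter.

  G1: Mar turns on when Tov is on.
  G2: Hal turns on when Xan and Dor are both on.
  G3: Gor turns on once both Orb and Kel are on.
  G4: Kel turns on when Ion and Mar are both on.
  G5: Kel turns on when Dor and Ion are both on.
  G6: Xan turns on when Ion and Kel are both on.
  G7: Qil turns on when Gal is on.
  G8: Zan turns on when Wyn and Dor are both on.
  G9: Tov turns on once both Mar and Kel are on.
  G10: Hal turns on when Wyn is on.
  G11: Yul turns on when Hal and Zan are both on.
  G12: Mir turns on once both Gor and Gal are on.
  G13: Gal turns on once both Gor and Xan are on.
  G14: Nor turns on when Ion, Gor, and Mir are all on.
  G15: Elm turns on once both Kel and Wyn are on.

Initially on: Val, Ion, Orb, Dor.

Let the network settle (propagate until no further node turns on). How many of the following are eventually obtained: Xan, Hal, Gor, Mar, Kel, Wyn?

G5: Dor and Ion on → Kel on.
Orb and Kel are on, so Gor turns on (G3).
G6: Ion and Kel on → Xan on.
G2: Xan and Dor on → Hal on.
Xan: reached.
Hal: reached.
Gor: reached.
Mar would need Tov (G1), but Tov never turns on.
Kel: reached.
No rule produces Wyn, and it is not given.
Reached: Xan, Hal, Gor, and Kel — 4 of the 6.

4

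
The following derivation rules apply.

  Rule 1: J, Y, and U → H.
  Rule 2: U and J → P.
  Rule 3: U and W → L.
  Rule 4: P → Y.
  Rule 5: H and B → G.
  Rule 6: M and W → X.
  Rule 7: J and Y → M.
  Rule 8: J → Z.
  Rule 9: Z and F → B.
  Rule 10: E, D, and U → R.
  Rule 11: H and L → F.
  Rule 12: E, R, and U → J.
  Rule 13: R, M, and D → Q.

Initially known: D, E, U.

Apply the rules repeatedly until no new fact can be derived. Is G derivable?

No

G would need H and B (Rule 5), but B is never established.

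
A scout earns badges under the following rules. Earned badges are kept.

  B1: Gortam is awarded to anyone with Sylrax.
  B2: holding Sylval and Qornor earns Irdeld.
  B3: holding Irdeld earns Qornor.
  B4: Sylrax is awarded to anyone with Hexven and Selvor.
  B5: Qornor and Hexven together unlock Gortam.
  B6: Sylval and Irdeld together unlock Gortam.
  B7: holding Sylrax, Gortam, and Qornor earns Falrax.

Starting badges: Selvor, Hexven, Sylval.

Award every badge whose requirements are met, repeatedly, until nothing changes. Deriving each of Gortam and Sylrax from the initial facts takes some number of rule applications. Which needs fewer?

Sylrax: With Hexven and Selvor, Sylrax is earned (B4). [1 rule application]
Gortam: With Hexven and Selvor, Sylrax is earned (B4). With Sylrax, Gortam is earned (B1). [2 rule applications]
Sylrax needs fewer.

Sylrax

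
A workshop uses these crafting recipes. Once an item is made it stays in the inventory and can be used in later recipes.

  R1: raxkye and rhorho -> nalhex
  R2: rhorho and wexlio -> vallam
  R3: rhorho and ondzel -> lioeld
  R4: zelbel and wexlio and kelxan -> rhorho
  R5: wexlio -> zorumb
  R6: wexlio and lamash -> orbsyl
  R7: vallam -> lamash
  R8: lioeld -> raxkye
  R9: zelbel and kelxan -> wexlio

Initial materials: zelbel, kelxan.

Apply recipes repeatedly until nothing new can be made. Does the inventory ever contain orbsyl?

zelbel and kelxan -> wexlio (R9).
zelbel and wexlio and kelxan -> rhorho (R4).
rhorho and wexlio -> vallam (R2).
vallam -> lamash (R7).
Using R6, wexlio and lamash make orbsyl.

Yes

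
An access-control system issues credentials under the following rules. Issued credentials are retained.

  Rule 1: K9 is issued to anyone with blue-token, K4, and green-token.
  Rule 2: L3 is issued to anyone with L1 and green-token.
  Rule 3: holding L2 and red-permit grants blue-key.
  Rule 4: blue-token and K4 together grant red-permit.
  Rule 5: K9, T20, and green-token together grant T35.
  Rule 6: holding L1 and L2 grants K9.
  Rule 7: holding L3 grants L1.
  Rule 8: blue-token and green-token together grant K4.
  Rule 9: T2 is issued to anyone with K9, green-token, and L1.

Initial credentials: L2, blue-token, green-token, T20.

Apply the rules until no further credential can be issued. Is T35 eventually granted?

Yes

Holding blue-token and green-token grants K4 (Rule 8).
Holding blue-token, K4, and green-token grants K9 (Rule 1).
Holding K9, T20, and green-token grants T35 (Rule 5).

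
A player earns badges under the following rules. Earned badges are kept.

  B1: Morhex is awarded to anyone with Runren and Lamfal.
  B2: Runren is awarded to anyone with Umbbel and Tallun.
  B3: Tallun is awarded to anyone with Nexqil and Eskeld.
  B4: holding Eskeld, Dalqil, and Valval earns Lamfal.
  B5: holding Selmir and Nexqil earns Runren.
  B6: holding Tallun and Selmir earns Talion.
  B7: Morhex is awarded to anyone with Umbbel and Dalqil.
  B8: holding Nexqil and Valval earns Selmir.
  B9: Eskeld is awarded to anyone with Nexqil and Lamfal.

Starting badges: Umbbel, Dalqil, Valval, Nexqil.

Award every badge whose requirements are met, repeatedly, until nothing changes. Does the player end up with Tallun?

No

Tallun would need Nexqil and Eskeld (B3), but Eskeld is never earned.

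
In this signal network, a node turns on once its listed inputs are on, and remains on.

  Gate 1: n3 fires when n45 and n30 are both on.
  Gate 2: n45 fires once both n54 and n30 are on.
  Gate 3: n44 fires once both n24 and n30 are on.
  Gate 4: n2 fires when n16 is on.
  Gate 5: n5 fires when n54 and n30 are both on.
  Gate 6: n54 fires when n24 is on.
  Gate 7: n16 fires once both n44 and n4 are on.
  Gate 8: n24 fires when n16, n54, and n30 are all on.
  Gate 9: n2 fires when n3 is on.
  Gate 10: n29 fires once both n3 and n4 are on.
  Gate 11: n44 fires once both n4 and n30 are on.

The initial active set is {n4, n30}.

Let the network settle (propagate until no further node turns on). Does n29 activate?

No

n29 would need n3 and n4 (Gate 10), but n3 never turns on.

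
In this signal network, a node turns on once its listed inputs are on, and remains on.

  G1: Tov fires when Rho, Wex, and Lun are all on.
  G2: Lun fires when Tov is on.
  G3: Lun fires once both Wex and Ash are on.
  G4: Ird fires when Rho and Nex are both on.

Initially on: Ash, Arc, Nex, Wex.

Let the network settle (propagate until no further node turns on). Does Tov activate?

Tov would need Rho, Wex, and Lun (G1), but Rho never turns on.

No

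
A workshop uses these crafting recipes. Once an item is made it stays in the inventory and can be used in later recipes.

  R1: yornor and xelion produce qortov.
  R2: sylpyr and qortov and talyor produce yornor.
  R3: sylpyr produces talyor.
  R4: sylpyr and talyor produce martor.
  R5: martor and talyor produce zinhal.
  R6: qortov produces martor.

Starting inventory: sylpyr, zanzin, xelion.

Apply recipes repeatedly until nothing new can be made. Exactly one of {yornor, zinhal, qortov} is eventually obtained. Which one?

zinhal

sylpyr → talyor (R3).
Using R4, sylpyr and talyor make martor.
Using R5, martor and talyor make zinhal.
yornor would need sylpyr, qortov, and talyor (R2), but qortov is never obtained. qortov would need yornor and xelion (R1), but yornor is never obtained.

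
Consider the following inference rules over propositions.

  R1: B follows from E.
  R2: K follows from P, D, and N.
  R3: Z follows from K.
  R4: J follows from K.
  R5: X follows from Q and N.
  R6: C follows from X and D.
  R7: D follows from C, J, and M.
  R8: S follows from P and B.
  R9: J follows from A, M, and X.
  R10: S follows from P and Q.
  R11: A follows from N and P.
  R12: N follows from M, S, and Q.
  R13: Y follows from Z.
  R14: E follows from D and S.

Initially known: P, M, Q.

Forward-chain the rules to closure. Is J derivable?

Yes

From P and Q, R10 gives S.
M, S, and Q hold, so N follows (R12).
From N and P, R11 gives A.
Q and N hold, so X follows (R5).
A, M, and X hold, so J follows (R9).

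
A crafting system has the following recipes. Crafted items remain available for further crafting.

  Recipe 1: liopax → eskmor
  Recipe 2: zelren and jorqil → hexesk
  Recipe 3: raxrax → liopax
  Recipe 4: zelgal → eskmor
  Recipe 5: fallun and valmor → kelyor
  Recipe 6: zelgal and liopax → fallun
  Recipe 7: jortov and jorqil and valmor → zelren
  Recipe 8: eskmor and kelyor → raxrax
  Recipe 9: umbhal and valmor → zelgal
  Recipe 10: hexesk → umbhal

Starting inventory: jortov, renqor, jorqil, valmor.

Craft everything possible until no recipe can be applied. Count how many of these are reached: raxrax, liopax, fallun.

raxrax would need eskmor and kelyor (Recipe 8), but kelyor is never obtained.
liopax would need raxrax (Recipe 3), but raxrax is never obtained.
fallun would need zelgal and liopax (Recipe 6), but liopax is never obtained.
None of the 3 are reached.

0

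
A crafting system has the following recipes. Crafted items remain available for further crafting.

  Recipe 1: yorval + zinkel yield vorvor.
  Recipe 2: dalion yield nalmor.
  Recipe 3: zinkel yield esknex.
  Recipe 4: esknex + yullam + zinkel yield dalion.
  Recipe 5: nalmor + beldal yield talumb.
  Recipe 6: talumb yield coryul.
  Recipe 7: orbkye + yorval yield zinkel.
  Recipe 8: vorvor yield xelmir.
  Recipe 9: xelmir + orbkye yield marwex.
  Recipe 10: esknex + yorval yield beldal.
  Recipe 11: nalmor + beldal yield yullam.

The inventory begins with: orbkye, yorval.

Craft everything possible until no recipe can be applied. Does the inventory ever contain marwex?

Using Recipe 7, orbkye and yorval make zinkel.
yorval + zinkel → vorvor (Recipe 1).
Using Recipe 8, vorvor makes xelmir.
xelmir + orbkye → marwex (Recipe 9).

Yes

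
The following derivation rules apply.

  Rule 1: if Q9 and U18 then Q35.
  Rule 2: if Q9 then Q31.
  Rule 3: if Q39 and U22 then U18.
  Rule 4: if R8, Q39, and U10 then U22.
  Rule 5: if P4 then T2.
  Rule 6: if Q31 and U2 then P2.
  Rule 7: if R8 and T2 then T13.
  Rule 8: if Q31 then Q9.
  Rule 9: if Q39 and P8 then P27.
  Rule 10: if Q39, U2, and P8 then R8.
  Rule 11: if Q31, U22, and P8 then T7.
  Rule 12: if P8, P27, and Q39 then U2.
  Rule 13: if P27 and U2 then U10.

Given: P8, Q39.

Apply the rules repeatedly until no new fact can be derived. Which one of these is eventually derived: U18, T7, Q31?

U18

Q39 and P8 hold, so P27 follows (Rule 9).
From P8, P27, and Q39, Rule 12 gives U2.
Q39, U2, and P8 hold, so R8 follows (Rule 10).
P27 and U2 hold, so U10 follows (Rule 13).
From R8, Q39, and U10, Rule 4 gives U22.
Q39 and U22 hold, so U18 follows (Rule 3).
Q31 would need Q9 (Rule 2), but Q9 is never established. T7 would need Q31, U22, and P8 (Rule 11), but Q31 is never established.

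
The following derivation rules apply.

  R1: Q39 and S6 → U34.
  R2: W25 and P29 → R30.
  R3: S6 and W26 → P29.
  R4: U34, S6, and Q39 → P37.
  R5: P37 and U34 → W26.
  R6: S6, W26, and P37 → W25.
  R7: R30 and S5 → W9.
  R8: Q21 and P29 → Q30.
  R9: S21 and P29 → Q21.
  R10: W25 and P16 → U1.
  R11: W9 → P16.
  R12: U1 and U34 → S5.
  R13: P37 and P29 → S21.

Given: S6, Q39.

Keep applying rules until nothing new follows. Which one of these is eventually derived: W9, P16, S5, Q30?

Q30

From Q39 and S6, R1 gives U34.
U34, S6, and Q39 hold, so P37 follows (R4).
From P37 and U34, R5 gives W26.
From S6 and W26, R3 gives P29.
From P37 and P29, R13 gives S21.
From S21 and P29, R9 gives Q21.
From Q21 and P29, R8 gives Q30.
P16 would need W9 (R11), but W9 is never established. S5 would need U1 and U34 (R12), but U1 is never established. W9 would need R30 and S5 (R7), but S5 is never established.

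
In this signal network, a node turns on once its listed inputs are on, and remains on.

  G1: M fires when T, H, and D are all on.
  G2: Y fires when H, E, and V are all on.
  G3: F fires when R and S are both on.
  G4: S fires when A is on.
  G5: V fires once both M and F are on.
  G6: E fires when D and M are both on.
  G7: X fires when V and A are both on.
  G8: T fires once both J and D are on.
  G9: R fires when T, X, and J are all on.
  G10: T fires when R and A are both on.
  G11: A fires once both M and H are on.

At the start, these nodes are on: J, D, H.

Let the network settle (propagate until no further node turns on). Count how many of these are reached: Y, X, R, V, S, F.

1

J and D are on, so T fires (G8).
G1: T, H, and D on → M on.
G11: M and H on → A on.
A is on, so S fires (G4).
Y would need H, E, and V (G2), but V never turns on.
X would need V and A (G7), but V never turns on.
R would need T, X, and J (G9), but X never turns on.
V would need M and F (G5), but F never turns on.
S: reached.
F would need R and S (G3), but R never turns on.
Reached: S — 1 of the 6.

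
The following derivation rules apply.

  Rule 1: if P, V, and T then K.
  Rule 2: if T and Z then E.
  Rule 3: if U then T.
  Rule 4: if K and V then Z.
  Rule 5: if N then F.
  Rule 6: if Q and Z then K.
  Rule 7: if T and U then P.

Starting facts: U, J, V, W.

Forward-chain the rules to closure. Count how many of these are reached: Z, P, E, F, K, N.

From U, Rule 3 gives T.
T and U hold, so P follows (Rule 7).
From P, V, and T, Rule 1 gives K.
From K and V, Rule 4 gives Z.
From T and Z, Rule 2 gives E.
Z: reached.
P: reached.
E: reached.
F would need N (Rule 5), but N is never established.
K: reached.
No rule produces N, and it is not given.
Reached: Z, P, E, and K — 4 of the 6.

4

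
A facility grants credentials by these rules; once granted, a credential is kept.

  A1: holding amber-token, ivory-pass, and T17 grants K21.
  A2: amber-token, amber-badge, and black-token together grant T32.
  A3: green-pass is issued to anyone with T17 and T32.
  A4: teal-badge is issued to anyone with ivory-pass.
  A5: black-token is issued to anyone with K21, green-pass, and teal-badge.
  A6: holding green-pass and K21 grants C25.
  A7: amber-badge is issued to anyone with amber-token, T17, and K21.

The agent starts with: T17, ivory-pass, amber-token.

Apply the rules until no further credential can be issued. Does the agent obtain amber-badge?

Yes

Holding amber-token, ivory-pass, and T17 grants K21 (A1).
Holding amber-token, T17, and K21 grants amber-badge (A7).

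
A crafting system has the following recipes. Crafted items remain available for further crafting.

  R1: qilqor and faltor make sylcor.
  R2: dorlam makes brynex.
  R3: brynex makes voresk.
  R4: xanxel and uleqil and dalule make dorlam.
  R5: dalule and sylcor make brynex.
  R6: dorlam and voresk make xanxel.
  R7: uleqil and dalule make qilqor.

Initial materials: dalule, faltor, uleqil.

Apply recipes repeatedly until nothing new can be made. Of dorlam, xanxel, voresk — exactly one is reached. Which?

Using R7, uleqil and dalule make qilqor.
qilqor and faltor → sylcor (R1).
Using R5, dalule and sylcor make brynex.
brynex → voresk (R3).
dorlam would need xanxel, uleqil, and dalule (R4), but xanxel is never obtained. xanxel would need dorlam and voresk (R6), but dorlam is never obtained.

voresk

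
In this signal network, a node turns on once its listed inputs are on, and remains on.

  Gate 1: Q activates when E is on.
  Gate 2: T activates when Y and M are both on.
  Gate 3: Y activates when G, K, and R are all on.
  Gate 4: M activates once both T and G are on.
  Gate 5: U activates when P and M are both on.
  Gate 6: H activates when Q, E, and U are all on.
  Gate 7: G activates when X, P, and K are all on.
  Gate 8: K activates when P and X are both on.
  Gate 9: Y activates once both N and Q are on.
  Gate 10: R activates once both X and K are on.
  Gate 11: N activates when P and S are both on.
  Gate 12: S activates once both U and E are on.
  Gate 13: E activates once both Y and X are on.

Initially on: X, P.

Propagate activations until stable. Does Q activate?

P and X are on, so K activates (Gate 8).
Gate 7: X, P, and K on → G on.
X and K are on, so R activates (Gate 10).
G, K, and R are on, so Y activates (Gate 3).
Y and X are on, so E activates (Gate 13).
Gate 1: E on → Q on.

Yes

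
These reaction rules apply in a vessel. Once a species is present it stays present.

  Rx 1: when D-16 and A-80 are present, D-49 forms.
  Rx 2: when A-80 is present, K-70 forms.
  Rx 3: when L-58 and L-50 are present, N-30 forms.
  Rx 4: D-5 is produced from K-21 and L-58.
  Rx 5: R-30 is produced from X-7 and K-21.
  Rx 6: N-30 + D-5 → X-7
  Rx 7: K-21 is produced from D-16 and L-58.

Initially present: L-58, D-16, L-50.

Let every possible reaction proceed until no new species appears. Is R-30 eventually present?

Yes

L-58 and L-50 present → N-30 forms (Rx 3).
D-16 and L-58 present → K-21 forms (Rx 7).
K-21 and L-58 present → D-5 forms (Rx 4).
N-30 and D-5 present → X-7 forms (Rx 6).
X-7 and K-21 present → R-30 forms (Rx 5).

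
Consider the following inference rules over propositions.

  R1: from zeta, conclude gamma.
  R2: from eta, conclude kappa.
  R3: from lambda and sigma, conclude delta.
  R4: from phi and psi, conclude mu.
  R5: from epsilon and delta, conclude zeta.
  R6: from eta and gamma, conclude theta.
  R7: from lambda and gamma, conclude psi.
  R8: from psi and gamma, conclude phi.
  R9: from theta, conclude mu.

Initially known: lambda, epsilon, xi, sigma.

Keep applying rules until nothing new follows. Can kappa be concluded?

No

kappa would need eta (R2), but eta is never established.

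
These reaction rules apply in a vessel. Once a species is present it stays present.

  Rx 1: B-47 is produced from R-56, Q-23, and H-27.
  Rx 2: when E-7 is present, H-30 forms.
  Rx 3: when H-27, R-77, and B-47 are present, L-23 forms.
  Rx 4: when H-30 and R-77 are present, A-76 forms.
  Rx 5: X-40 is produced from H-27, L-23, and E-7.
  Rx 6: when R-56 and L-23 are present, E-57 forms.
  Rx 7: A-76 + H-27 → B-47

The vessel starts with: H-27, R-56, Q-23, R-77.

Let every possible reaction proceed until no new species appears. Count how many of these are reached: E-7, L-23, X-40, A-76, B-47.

R-56, Q-23, and H-27 present → B-47 forms (Rx 1).
H-27, R-77, and B-47 present → L-23 forms (Rx 3).
No rule produces E-7, and it is not given.
L-23: reached.
X-40 would need H-27, L-23, and E-7 (Rx 5), but E-7 never forms.
A-76 would need H-30 and R-77 (Rx 4), but H-30 never forms.
B-47: reached.
Reached: L-23 and B-47 — 2 of the 5.

2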